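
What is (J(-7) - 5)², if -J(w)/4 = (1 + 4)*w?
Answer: 18225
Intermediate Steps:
J(w) = -20*w (J(w) = -4*(1 + 4)*w = -20*w)
(J(-7) - 5)² = (-20*(-7) - 5)² = (140 - 5)² = 135² = 18225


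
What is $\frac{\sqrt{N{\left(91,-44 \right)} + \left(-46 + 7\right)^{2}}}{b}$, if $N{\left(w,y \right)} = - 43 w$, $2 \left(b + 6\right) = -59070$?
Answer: $- \frac{2 i \sqrt{598}}{29541} \approx - 0.0016556 i$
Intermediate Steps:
$b = -29541$ ($b = -6 + \frac{1}{2} \left(-59070\right) = -6 - 29535 = -29541$)
$\frac{\sqrt{N{\left(91,-44 \right)} + \left(-46 + 7\right)^{2}}}{b} = \frac{\sqrt{\left(-43\right) 91 + \left(-46 + 7\right)^{2}}}{-29541} = \sqrt{-3913 + \left(-39\right)^{2}} \left(- \frac{1}{29541}\right) = \sqrt{-3913 + 1521} \left(- \frac{1}{29541}\right) = \sqrt{-2392} \left(- \frac{1}{29541}\right) = 2 i \sqrt{598} \left(- \frac{1}{29541}\right) = - \frac{2 i \sqrt{598}}{29541}$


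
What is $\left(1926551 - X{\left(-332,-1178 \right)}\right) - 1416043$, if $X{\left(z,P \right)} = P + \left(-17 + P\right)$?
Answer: $512881$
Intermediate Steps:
$X{\left(z,P \right)} = -17 + 2 P$
$\left(1926551 - X{\left(-332,-1178 \right)}\right) - 1416043 = \left(1926551 - \left(-17 + 2 \left(-1178\right)\right)\right) - 1416043 = \left(1926551 - \left(-17 - 2356\right)\right) - 1416043 = \left(1926551 - -2373\right) - 1416043 = \left(1926551 + 2373\right) - 1416043 = 1928924 - 1416043 = 512881$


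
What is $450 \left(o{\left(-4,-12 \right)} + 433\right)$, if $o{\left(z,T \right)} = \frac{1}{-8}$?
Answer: $\frac{779175}{4} \approx 1.9479 \cdot 10^{5}$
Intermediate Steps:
$o{\left(z,T \right)} = - \frac{1}{8}$
$450 \left(o{\left(-4,-12 \right)} + 433\right) = 450 \left(- \frac{1}{8} + 433\right) = 450 \cdot \frac{3463}{8} = \frac{779175}{4}$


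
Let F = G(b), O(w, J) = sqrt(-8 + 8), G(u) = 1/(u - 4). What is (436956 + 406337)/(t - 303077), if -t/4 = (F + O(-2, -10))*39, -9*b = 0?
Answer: -843293/303038 ≈ -2.7828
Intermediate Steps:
b = 0 (b = -1/9*0 = 0)
G(u) = 1/(-4 + u)
O(w, J) = 0 (O(w, J) = sqrt(0) = 0)
F = -1/4 (F = 1/(-4 + 0) = 1/(-4) = -1/4 ≈ -0.25000)
t = 39 (t = -4*(-1/4 + 0)*39 = -(-1)*39 = -4*(-39/4) = 39)
(436956 + 406337)/(t - 303077) = (436956 + 406337)/(39 - 303077) = 843293/(-303038) = 843293*(-1/303038) = -843293/303038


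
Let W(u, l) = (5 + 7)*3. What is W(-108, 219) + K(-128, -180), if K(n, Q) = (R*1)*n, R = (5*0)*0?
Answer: 36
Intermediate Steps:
R = 0 (R = 0*0 = 0)
K(n, Q) = 0 (K(n, Q) = (0*1)*n = 0*n = 0)
W(u, l) = 36 (W(u, l) = 12*3 = 36)
W(-108, 219) + K(-128, -180) = 36 + 0 = 36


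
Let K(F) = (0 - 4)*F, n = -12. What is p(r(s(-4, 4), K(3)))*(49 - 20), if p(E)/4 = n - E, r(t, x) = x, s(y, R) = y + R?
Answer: 0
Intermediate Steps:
s(y, R) = R + y
K(F) = -4*F
p(E) = -48 - 4*E (p(E) = 4*(-12 - E) = -48 - 4*E)
p(r(s(-4, 4), K(3)))*(49 - 20) = (-48 - (-16)*3)*(49 - 20) = (-48 - 4*(-12))*29 = (-48 + 48)*29 = 0*29 = 0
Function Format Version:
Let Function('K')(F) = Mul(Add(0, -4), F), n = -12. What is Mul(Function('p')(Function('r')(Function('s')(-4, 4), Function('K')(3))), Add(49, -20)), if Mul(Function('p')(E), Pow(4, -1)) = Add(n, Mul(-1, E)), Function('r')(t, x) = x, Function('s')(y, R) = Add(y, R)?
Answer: 0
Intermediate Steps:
Function('s')(y, R) = Add(R, y)
Function('K')(F) = Mul(-4, F)
Function('p')(E) = Add(-48, Mul(-4, E)) (Function('p')(E) = Mul(4, Add(-12, Mul(-1, E))) = Add(-48, Mul(-4, E)))
Mul(Function('p')(Function('r')(Function('s')(-4, 4), Function('K')(3))), Add(49, -20)) = Mul(Add(-48, Mul(-4, Mul(-4, 3))), Add(49, -20)) = Mul(Add(-48, Mul(-4, -12)), 29) = Mul(Add(-48, 48), 29) = Mul(0, 29) = 0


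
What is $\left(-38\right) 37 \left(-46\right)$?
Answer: $64676$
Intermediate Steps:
$\left(-38\right) 37 \left(-46\right) = \left(-1406\right) \left(-46\right) = 64676$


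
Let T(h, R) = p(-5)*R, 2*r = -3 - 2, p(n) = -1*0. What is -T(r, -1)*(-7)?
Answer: 0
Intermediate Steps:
p(n) = 0
r = -5/2 (r = (-3 - 2)/2 = (1/2)*(-5) = -5/2 ≈ -2.5000)
T(h, R) = 0 (T(h, R) = 0*R = 0)
-T(r, -1)*(-7) = -1*0*(-7) = 0*(-7) = 0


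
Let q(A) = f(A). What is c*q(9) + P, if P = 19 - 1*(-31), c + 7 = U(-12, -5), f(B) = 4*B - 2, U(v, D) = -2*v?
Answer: 628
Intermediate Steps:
f(B) = -2 + 4*B
q(A) = -2 + 4*A
c = 17 (c = -7 - 2*(-12) = -7 + 24 = 17)
P = 50 (P = 19 + 31 = 50)
c*q(9) + P = 17*(-2 + 4*9) + 50 = 17*(-2 + 36) + 50 = 17*34 + 50 = 578 + 50 = 628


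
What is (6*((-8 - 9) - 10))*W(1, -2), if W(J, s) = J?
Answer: -162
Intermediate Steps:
(6*((-8 - 9) - 10))*W(1, -2) = (6*((-8 - 9) - 10))*1 = (6*(-17 - 10))*1 = (6*(-27))*1 = -162*1 = -162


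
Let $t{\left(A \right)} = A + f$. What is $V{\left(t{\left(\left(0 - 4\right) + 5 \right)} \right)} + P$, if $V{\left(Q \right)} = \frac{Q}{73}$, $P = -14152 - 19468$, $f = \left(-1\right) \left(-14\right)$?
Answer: $- \frac{2454245}{73} \approx -33620.0$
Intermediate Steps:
$f = 14$
$P = -33620$ ($P = -14152 - 19468 = -33620$)
$t{\left(A \right)} = 14 + A$ ($t{\left(A \right)} = A + 14 = 14 + A$)
$V{\left(Q \right)} = \frac{Q}{73}$ ($V{\left(Q \right)} = Q \frac{1}{73} = \frac{Q}{73}$)
$V{\left(t{\left(\left(0 - 4\right) + 5 \right)} \right)} + P = \frac{14 + \left(\left(0 - 4\right) + 5\right)}{73} - 33620 = \frac{14 + \left(-4 + 5\right)}{73} - 33620 = \frac{14 + 1}{73} - 33620 = \frac{1}{73} \cdot 15 - 33620 = \frac{15}{73} - 33620 = - \frac{2454245}{73}$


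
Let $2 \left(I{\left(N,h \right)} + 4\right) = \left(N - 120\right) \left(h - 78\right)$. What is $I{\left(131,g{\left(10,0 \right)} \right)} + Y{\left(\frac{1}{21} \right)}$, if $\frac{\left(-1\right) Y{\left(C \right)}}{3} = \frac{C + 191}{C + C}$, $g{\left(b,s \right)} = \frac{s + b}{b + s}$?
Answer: $- \frac{12891}{2} \approx -6445.5$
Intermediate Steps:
$g{\left(b,s \right)} = 1$ ($g{\left(b,s \right)} = \frac{b + s}{b + s} = 1$)
$I{\left(N,h \right)} = -4 + \frac{\left(-120 + N\right) \left(-78 + h\right)}{2}$ ($I{\left(N,h \right)} = -4 + \frac{\left(N - 120\right) \left(h - 78\right)}{2} = -4 + \frac{\left(-120 + N\right) \left(-78 + h\right)}{2}$)
$Y{\left(C \right)} = - \frac{3 \left(191 + C\right)}{2 C}$ ($Y{\left(C \right)} = - 3 \frac{C + 191}{C + C} = - 3 \frac{191 + C}{2 C} = - \frac{3 \left(191 + C\right)}{2 C}$)
$I{\left(131,g{\left(10,0 \right)} \right)} + Y{\left(\frac{1}{21} \right)} = \left(4676 - 60 - 5109 + \frac{1}{2} \cdot 131 \cdot 1\right) + \frac{3 \left(-191 - \frac{1}{21}\right)}{2 \cdot \frac{1}{21}} = \left(4676 - 60 - 5109 + \frac{131}{2}\right) + \frac{3 \frac{1}{\frac{1}{21}} \left(-191 - \frac{1}{21}\right)}{2} = - \frac{855}{2} + \frac{3}{2} \cdot 21 \left(-191 - \frac{1}{21}\right) = - \frac{855}{2} + \frac{3}{2} \cdot 21 \left(- \frac{4012}{21}\right) = - \frac{855}{2} - 6018 = - \frac{12891}{2}$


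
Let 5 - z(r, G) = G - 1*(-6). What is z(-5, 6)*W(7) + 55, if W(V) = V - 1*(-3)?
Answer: -15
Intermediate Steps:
W(V) = 3 + V (W(V) = V + 3 = 3 + V)
z(r, G) = -1 - G (z(r, G) = 5 - (G - 1*(-6)) = 5 - (G + 6) = 5 - (6 + G) = 5 + (-6 - G) = -1 - G)
z(-5, 6)*W(7) + 55 = (-1 - 1*6)*(3 + 7) + 55 = (-1 - 6)*10 + 55 = -7*10 + 55 = -70 + 55 = -15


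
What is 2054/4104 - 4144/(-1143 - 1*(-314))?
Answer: 9354871/1701108 ≈ 5.4993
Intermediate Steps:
2054/4104 - 4144/(-1143 - 1*(-314)) = 2054*(1/4104) - 4144/(-1143 + 314) = 1027/2052 - 4144/(-829) = 1027/2052 - 4144*(-1/829) = 1027/2052 + 4144/829 = 9354871/1701108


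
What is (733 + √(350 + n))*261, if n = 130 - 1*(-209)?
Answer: 191313 + 261*√689 ≈ 1.9816e+5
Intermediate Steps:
n = 339 (n = 130 + 209 = 339)
(733 + √(350 + n))*261 = (733 + √(350 + 339))*261 = (733 + √689)*261 = 191313 + 261*√689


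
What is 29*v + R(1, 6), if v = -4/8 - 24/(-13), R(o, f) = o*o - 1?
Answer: 1015/26 ≈ 39.038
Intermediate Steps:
R(o, f) = -1 + o² (R(o, f) = o² - 1 = -1 + o²)
v = 35/26 (v = -4*⅛ - 24*(-1/13) = -½ + 24/13 = 35/26 ≈ 1.3462)
29*v + R(1, 6) = 29*(35/26) + (-1 + 1²) = 1015/26 + (-1 + 1) = 1015/26 + 0 = 1015/26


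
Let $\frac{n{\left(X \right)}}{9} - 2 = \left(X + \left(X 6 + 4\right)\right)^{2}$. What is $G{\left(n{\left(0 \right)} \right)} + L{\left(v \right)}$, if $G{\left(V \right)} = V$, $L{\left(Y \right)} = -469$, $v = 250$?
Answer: $-307$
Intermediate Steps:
$n{\left(X \right)} = 18 + 9 \left(4 + 7 X\right)^{2}$ ($n{\left(X \right)} = 18 + 9 \left(X + \left(X 6 + 4\right)\right)^{2} = 18 + 9 \left(X + \left(6 X + 4\right)\right)^{2} = 18 + 9 \left(X + \left(4 + 6 X\right)\right)^{2} = 18 + 9 \left(4 + 7 X\right)^{2}$)
$G{\left(n{\left(0 \right)} \right)} + L{\left(v \right)} = \left(18 + 9 \left(4 + 7 \cdot 0\right)^{2}\right) - 469 = \left(18 + 9 \left(4 + 0\right)^{2}\right) - 469 = \left(18 + 9 \cdot 4^{2}\right) - 469 = \left(18 + 9 \cdot 16\right) - 469 = \left(18 + 144\right) - 469 = 162 - 469 = -307$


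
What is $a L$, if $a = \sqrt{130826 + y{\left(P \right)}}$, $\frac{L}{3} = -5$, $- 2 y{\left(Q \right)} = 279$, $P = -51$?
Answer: $- \frac{15 \sqrt{522746}}{2} \approx -5422.6$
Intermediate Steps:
$y{\left(Q \right)} = - \frac{279}{2}$ ($y{\left(Q \right)} = \left(- \frac{1}{2}\right) 279 = - \frac{279}{2}$)
$L = -15$ ($L = 3 \left(-5\right) = -15$)
$a = \frac{\sqrt{522746}}{2}$ ($a = \sqrt{130826 - \frac{279}{2}} = \sqrt{\frac{261373}{2}} = \frac{\sqrt{522746}}{2} \approx 361.51$)
$a L = \frac{\sqrt{522746}}{2} \left(-15\right) = - \frac{15 \sqrt{522746}}{2}$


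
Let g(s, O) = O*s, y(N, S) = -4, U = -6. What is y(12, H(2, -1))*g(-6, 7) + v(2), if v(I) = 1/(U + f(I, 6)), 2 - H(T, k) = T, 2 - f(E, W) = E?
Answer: 1007/6 ≈ 167.83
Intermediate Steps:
f(E, W) = 2 - E
H(T, k) = 2 - T
v(I) = 1/(-4 - I) (v(I) = 1/(-6 + (2 - I)) = 1/(-4 - I))
y(12, H(2, -1))*g(-6, 7) + v(2) = -28*(-6) - 1/(4 + 2) = -4*(-42) - 1/6 = 168 - 1*⅙ = 168 - ⅙ = 1007/6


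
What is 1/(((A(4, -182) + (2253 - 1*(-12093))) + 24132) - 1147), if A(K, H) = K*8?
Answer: 1/37363 ≈ 2.6764e-5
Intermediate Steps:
A(K, H) = 8*K
1/(((A(4, -182) + (2253 - 1*(-12093))) + 24132) - 1147) = 1/(((8*4 + (2253 - 1*(-12093))) + 24132) - 1147) = 1/(((32 + (2253 + 12093)) + 24132) - 1147) = 1/(((32 + 14346) + 24132) - 1147) = 1/((14378 + 24132) - 1147) = 1/(38510 - 1147) = 1/37363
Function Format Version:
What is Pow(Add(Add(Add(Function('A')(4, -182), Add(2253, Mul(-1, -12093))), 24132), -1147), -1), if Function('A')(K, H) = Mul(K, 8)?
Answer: Rational(1, 37363) ≈ 2.6764e-5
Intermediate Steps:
Function('A')(K, H) = Mul(8, K)
Pow(Add(Add(Add(Function('A')(4, -182), Add(2253, Mul(-1, -12093))), 24132), -1147), -1) = Pow(Add(Add(Add(Mul(8, 4), Add(2253, Mul(-1, -12093))), 24132), -1147), -1) = Pow(Add(Add(Add(32, Add(2253, 12093)), 24132), -1147), -1) = Pow(Add(Add(Add(32, 14346), 24132), -1147), -1) = Pow(Add(Add(14378, 24132), -1147), -1) = Pow(Add(38510, -1147), -1) = Pow(37363, -1) = Rational(1, 37363)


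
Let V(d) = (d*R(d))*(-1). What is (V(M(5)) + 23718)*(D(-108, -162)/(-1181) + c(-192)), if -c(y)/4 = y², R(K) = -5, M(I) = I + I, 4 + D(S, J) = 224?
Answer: -4139096328608/1181 ≈ -3.5047e+9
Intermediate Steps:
D(S, J) = 220 (D(S, J) = -4 + 224 = 220)
M(I) = 2*I
c(y) = -4*y²
V(d) = 5*d (V(d) = (d*(-5))*(-1) = -5*d*(-1) = 5*d)
(V(M(5)) + 23718)*(D(-108, -162)/(-1181) + c(-192)) = (5*(2*5) + 23718)*(220/(-1181) - 4*(-192)²) = (5*10 + 23718)*(220*(-1/1181) - 4*36864) = (50 + 23718)*(-220/1181 - 147456) = 23768*(-174145756/1181) = -4139096328608/1181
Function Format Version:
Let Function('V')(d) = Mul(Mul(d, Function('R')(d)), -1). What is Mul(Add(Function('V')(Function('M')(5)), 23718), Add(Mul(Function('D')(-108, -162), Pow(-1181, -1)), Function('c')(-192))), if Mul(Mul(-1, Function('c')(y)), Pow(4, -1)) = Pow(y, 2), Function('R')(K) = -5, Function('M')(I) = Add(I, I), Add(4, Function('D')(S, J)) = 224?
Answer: Rational(-4139096328608, 1181) ≈ -3.5047e+9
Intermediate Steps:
Function('D')(S, J) = 220 (Function('D')(S, J) = Add(-4, 224) = 220)
Function('M')(I) = Mul(2, I)
Function('c')(y) = Mul(-4, Pow(y, 2))
Function('V')(d) = Mul(5, d) (Function('V')(d) = Mul(Mul(d, -5), -1) = Mul(Mul(-5, d), -1) = Mul(5, d))
Mul(Add(Function('V')(Function('M')(5)), 23718), Add(Mul(Function('D')(-108, -162), Pow(-1181, -1)), Function('c')(-192))) = Mul(Add(Mul(5, Mul(2, 5)), 23718), Add(Mul(220, Pow(-1181, -1)), Mul(-4, Pow(-192, 2)))) = Mul(Add(Mul(5, 10), 23718), Add(Mul(220, Rational(-1, 1181)), Mul(-4, 36864))) = Mul(Add(50, 23718), Add(Rational(-220, 1181), -147456)) = Mul(23768, Rational(-174145756, 1181)) = Rational(-4139096328608, 1181)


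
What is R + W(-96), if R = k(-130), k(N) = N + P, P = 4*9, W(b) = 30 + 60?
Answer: -4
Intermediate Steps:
W(b) = 90
P = 36
k(N) = 36 + N (k(N) = N + 36 = 36 + N)
R = -94 (R = 36 - 130 = -94)
R + W(-96) = -94 + 90 = -4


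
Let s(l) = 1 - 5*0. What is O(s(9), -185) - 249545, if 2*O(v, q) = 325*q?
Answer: -559215/2 ≈ -2.7961e+5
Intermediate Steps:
s(l) = 1 (s(l) = 1 + 0 = 1)
O(v, q) = 325*q/2 (O(v, q) = (325*q)/2 = 325*q/2)
O(s(9), -185) - 249545 = (325/2)*(-185) - 249545 = -60125/2 - 249545 = -559215/2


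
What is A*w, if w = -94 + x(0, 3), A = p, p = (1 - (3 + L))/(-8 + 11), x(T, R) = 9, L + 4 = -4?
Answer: -170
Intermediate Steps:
L = -8 (L = -4 - 4 = -8)
p = 2 (p = (1 - (3 - 8))/(-8 + 11) = (1 - 1*(-5))/3 = (1 + 5)*(1/3) = 6*(1/3) = 2)
A = 2
w = -85 (w = -94 + 9 = -85)
A*w = 2*(-85) = -170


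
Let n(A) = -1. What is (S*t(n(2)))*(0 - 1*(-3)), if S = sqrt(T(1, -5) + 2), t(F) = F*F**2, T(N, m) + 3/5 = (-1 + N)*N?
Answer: -3*sqrt(35)/5 ≈ -3.5496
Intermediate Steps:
T(N, m) = -3/5 + N*(-1 + N) (T(N, m) = -3/5 + (-1 + N)*N = -3/5 + N*(-1 + N))
t(F) = F**3
S = sqrt(35)/5 (S = sqrt((-3/5 + 1**2 - 1*1) + 2) = sqrt((-3/5 + 1 - 1) + 2) = sqrt(-3/5 + 2) = sqrt(7/5) = sqrt(35)/5 ≈ 1.1832)
(S*t(n(2)))*(0 - 1*(-3)) = ((sqrt(35)/5)*(-1)**3)*(0 - 1*(-3)) = ((sqrt(35)/5)*(-1))*(0 + 3) = -sqrt(35)/5*3 = -3*sqrt(35)/5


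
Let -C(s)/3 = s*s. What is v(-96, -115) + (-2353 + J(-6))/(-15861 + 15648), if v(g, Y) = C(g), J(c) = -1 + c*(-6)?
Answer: -5886706/213 ≈ -27637.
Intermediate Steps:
C(s) = -3*s² (C(s) = -3*s*s = -3*s²)
J(c) = -1 - 6*c
v(g, Y) = -3*g²
v(-96, -115) + (-2353 + J(-6))/(-15861 + 15648) = -3*(-96)² + (-2353 + (-1 - 6*(-6)))/(-15861 + 15648) = -3*9216 + (-2353 + (-1 + 36))/(-213) = -27648 + (-2353 + 35)*(-1/213) = -27648 - 2318*(-1/213) = -27648 + 2318/213 = -5886706/213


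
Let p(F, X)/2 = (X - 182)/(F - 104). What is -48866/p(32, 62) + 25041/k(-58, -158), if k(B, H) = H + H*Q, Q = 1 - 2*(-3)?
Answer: -92775141/6320 ≈ -14680.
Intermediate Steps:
Q = 7 (Q = 1 - 2*(-3) = 1 + 6 = 7)
k(B, H) = 8*H (k(B, H) = H + H*7 = H + 7*H = 8*H)
p(F, X) = 2*(-182 + X)/(-104 + F) (p(F, X) = 2*((X - 182)/(F - 104)) = 2*((-182 + X)/(-104 + F)) = 2*(-182 + X)/(-104 + F))
-48866/p(32, 62) + 25041/k(-58, -158) = -48866*(-104 + 32)/(2*(-182 + 62)) + 25041/((8*(-158))) = -48866/(2*(-120)/(-72)) + 25041/(-1264) = -48866/(2*(-1/72)*(-120)) + 25041*(-1/1264) = -48866/10/3 - 25041/1264 = -48866*3/10 - 25041/1264 = -73299/5 - 25041/1264 = -92775141/6320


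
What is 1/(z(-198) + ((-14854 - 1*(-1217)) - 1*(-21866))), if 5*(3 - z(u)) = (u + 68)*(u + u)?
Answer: -1/2064 ≈ -0.00048450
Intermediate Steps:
z(u) = 3 - 2*u*(68 + u)/5 (z(u) = 3 - (u + 68)*(u + u)/5 = 3 - (68 + u)*2*u/5 = 3 - 2*u*(68 + u)/5)
1/(z(-198) + ((-14854 - 1*(-1217)) - 1*(-21866))) = 1/((3 - 136/5*(-198) - 2/5*(-198)**2) + ((-14854 - 1*(-1217)) - 1*(-21866))) = 1/((3 + 26928/5 - 2/5*39204) + ((-14854 + 1217) + 21866)) = 1/((3 + 26928/5 - 78408/5) + (-13637 + 21866)) = 1/(-10293 + 8229) = 1/(-2064) = -1/2064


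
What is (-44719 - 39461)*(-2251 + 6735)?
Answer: -377463120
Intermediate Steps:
(-44719 - 39461)*(-2251 + 6735) = -84180*4484 = -377463120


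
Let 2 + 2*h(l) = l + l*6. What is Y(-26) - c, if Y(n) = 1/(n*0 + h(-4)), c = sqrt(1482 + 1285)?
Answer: -1/15 - sqrt(2767) ≈ -52.669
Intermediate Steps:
h(l) = -1 + 7*l/2 (h(l) = -1 + (l + l*6)/2 = -1 + (l + 6*l)/2 = -1 + (7*l)/2 = -1 + 7*l/2)
c = sqrt(2767) ≈ 52.602
Y(n) = -1/15 (Y(n) = 1/(n*0 + (-1 + (7/2)*(-4))) = 1/(0 + (-1 - 14)) = 1/(0 - 15) = 1/(-15) = -1/15)
Y(-26) - c = -1/15 - sqrt(2767)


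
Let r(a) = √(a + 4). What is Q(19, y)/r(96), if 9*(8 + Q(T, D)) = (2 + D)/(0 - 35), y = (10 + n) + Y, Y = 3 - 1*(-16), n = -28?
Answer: -841/1050 ≈ -0.80095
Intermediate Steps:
r(a) = √(4 + a)
Y = 19 (Y = 3 + 16 = 19)
y = 1 (y = (10 - 28) + 19 = -18 + 19 = 1)
Q(T, D) = -2522/315 - D/315 (Q(T, D) = -8 + ((2 + D)/(0 - 35))/9 = -8 + ((2 + D)/(-35))/9 = -8 + ((2 + D)*(-1/35))/9 = -8 + (-2/35 - D/35)/9 = -8 + (-2/315 - D/315) = -2522/315 - D/315)
Q(19, y)/r(96) = (-2522/315 - 1/315*1)/(√(4 + 96)) = (-2522/315 - 1/315)/(√100) = -841/105/10 = -841/105*⅒ = -841/1050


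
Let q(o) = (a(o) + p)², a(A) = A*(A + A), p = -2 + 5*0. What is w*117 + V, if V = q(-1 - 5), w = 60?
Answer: 11920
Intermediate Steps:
p = -2 (p = -2 + 0 = -2)
a(A) = 2*A² (a(A) = A*(2*A) = 2*A²)
q(o) = (-2 + 2*o²)² (q(o) = (2*o² - 2)² = (-2 + 2*o²)²)
V = 4900 (V = 4*(-1 + (-1 - 5)²)² = 4*(-1 + (-6)²)² = 4*(-1 + 36)² = 4*35² = 4*1225 = 4900)
w*117 + V = 60*117 + 4900 = 7020 + 4900 = 11920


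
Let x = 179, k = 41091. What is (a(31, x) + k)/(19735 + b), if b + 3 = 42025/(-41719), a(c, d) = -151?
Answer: 1707975860/823157283 ≈ 2.0749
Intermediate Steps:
b = -167182/41719 (b = -3 + 42025/(-41719) = -3 + 42025*(-1/41719) = -3 - 42025/41719 = -167182/41719 ≈ -4.0073)
(a(31, x) + k)/(19735 + b) = (-151 + 41091)/(19735 - 167182/41719) = 40940/(823157283/41719) = 40940*(41719/823157283) = 1707975860/823157283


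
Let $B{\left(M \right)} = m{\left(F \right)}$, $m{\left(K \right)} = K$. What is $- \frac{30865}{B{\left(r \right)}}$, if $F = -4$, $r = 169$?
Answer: $\frac{30865}{4} \approx 7716.3$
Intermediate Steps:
$B{\left(M \right)} = -4$
$- \frac{30865}{B{\left(r \right)}} = - \frac{30865}{-4} = \left(-30865\right) \left(- \frac{1}{4}\right) = \frac{30865}{4}$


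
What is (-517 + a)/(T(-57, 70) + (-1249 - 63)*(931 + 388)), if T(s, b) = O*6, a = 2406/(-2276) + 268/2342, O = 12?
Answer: 98601341/329428886384 ≈ 0.00029931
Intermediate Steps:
a = -1256221/1332598 (a = 2406*(-1/2276) + 268*(1/2342) = -1203/1138 + 134/1171 = -1256221/1332598 ≈ -0.94269)
T(s, b) = 72 (T(s, b) = 12*6 = 72)
(-517 + a)/(T(-57, 70) + (-1249 - 63)*(931 + 388)) = (-517 - 1256221/1332598)/(72 + (-1249 - 63)*(931 + 388)) = -690209387/(1332598*(72 - 1312*1319)) = -690209387/(1332598*(72 - 1730528)) = -690209387/1332598/(-1730456) = -690209387/1332598*(-1/1730456) = 98601341/329428886384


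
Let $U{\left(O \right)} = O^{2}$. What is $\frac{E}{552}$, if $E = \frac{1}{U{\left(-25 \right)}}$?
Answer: $\frac{1}{345000} \approx 2.8986 \cdot 10^{-6}$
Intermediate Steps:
$E = \frac{1}{625}$ ($E = \frac{1}{\left(-25\right)^{2}} = \frac{1}{625} \approx 0.0016$)
$\frac{E}{552} = \frac{1}{625 \cdot 552} = \frac{1}{625} \cdot \frac{1}{552} = \frac{1}{345000}$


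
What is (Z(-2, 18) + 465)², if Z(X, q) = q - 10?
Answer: 223729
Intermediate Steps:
Z(X, q) = -10 + q
(Z(-2, 18) + 465)² = ((-10 + 18) + 465)² = (8 + 465)² = 473² = 223729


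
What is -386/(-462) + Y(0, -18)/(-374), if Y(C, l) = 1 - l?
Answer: 6163/7854 ≈ 0.78470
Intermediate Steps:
-386/(-462) + Y(0, -18)/(-374) = -386/(-462) + (1 - 1*(-18))/(-374) = -386*(-1/462) + (1 + 18)*(-1/374) = 193/231 + 19*(-1/374) = 193/231 - 19/374 = 6163/7854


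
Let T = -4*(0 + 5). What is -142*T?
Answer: 2840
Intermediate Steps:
T = -20 (T = -4*5 = -20)
-142*T = -142*(-20) = 2840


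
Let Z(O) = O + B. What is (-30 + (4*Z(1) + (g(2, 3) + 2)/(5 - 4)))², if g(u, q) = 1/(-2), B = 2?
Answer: 1089/4 ≈ 272.25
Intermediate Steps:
Z(O) = 2 + O (Z(O) = O + 2 = 2 + O)
g(u, q) = -½
(-30 + (4*Z(1) + (g(2, 3) + 2)/(5 - 4)))² = (-30 + (4*(2 + 1) + (-½ + 2)/(5 - 4)))² = (-30 + (4*3 + (3/2)/1))² = (-30 + (12 + (3/2)*1))² = (-30 + (12 + 3/2))² = (-30 + 27/2)² = (-33/2)² = 1089/4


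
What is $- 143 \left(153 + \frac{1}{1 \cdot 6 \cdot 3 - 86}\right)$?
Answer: $- \frac{1487629}{68} \approx -21877.0$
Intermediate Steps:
$- 143 \left(153 + \frac{1}{1 \cdot 6 \cdot 3 - 86}\right) = - 143 \left(153 + \frac{1}{6 \cdot 3 - 86}\right) = - 143 \left(153 + \frac{1}{18 - 86}\right) = - 143 \left(153 + \frac{1}{-68}\right) = - 143 \left(153 - \frac{1}{68}\right) = \left(-143\right) \frac{10403}{68} = - \frac{1487629}{68}$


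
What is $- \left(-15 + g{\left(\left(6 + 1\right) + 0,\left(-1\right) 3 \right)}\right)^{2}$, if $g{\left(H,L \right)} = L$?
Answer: $-324$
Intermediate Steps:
$- \left(-15 + g{\left(\left(6 + 1\right) + 0,\left(-1\right) 3 \right)}\right)^{2} = - \left(-15 - 3\right)^{2} = - \left(-18\right)^{2} = \left(-1\right) 324 = -324$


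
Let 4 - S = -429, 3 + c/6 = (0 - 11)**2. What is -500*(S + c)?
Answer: -570500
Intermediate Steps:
c = 708 (c = -18 + 6*(0 - 11)**2 = -18 + 6*(-11)**2 = -18 + 6*121 = -18 + 726 = 708)
S = 433 (S = 4 - 1*(-429) = 4 + 429 = 433)
-500*(S + c) = -500*(433 + 708) = -500*1141 = -570500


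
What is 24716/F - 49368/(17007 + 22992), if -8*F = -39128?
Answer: 3717196/973309 ≈ 3.8191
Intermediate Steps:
F = 4891 (F = -1/8*(-39128) = 4891)
24716/F - 49368/(17007 + 22992) = 24716/4891 - 49368/(17007 + 22992) = 24716*(1/4891) - 49368/39999 = 24716/4891 - 49368*1/39999 = 24716/4891 - 16456/13333 = 3717196/973309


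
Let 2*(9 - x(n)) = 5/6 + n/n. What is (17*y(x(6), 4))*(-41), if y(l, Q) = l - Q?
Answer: -34153/12 ≈ -2846.1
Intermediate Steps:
x(n) = 97/12 (x(n) = 9 - (5/6 + n/n)/2 = 9 - (5*(1/6) + 1)/2 = 9 - (5/6 + 1)/2 = 9 - 1/2*11/6 = 9 - 11/12 = 97/12)
(17*y(x(6), 4))*(-41) = (17*(97/12 - 1*4))*(-41) = (17*(97/12 - 4))*(-41) = (17*(49/12))*(-41) = (833/12)*(-41) = -34153/12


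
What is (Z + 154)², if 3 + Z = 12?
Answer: 26569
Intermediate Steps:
Z = 9 (Z = -3 + 12 = 9)
(Z + 154)² = (9 + 154)² = 163² = 26569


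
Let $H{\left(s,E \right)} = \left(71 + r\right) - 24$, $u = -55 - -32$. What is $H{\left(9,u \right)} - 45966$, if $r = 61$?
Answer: $-45858$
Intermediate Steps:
$u = -23$ ($u = -55 + 32 = -23$)
$H{\left(s,E \right)} = 108$ ($H{\left(s,E \right)} = \left(71 + 61\right) - 24 = 132 - 24 = 108$)
$H{\left(9,u \right)} - 45966 = 108 - 45966 = -45858$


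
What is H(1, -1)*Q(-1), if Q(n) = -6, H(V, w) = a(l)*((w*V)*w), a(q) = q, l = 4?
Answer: -24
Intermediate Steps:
H(V, w) = 4*V*w² (H(V, w) = 4*((w*V)*w) = 4*((V*w)*w) = 4*(V*w²) = 4*V*w²)
H(1, -1)*Q(-1) = (4*1*(-1)²)*(-6) = (4*1*1)*(-6) = 4*(-6) = -24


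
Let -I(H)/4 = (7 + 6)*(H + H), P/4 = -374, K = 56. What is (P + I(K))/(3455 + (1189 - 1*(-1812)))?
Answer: -305/269 ≈ -1.1338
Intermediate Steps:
P = -1496 (P = 4*(-374) = -1496)
I(H) = -104*H (I(H) = -4*(7 + 6)*(H + H) = -52*2*H = -104*H)
(P + I(K))/(3455 + (1189 - 1*(-1812))) = (-1496 - 104*56)/(3455 + (1189 - 1*(-1812))) = (-1496 - 5824)/(3455 + (1189 + 1812)) = -7320/(3455 + 3001) = -7320/6456 = -7320*1/6456 = -305/269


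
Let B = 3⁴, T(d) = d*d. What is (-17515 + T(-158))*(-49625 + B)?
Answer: -369053256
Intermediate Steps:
T(d) = d²
B = 81
(-17515 + T(-158))*(-49625 + B) = (-17515 + (-158)²)*(-49625 + 81) = (-17515 + 24964)*(-49544) = 7449*(-49544) = -369053256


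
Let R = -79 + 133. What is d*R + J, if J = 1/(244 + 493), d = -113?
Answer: -4497173/737 ≈ -6102.0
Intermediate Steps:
J = 1/737 ≈ 0.0013569
R = 54
d*R + J = -113*54 + 1/737 = -6102 + 1/737 = -4497173/737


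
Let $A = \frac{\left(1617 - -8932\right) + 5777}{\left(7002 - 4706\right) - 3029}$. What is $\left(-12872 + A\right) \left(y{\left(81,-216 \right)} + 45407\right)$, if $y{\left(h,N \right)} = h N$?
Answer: $- \frac{263800872322}{733} \approx -3.5989 \cdot 10^{8}$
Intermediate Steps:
$y{\left(h,N \right)} = N h$
$A = - \frac{16326}{733}$ ($A = \frac{\left(1617 + 8932\right) + 5777}{2296 - 3029} = \frac{10549 + 5777}{-733} = 16326 \left(- \frac{1}{733}\right) = - \frac{16326}{733} \approx -22.273$)
$\left(-12872 + A\right) \left(y{\left(81,-216 \right)} + 45407\right) = \left(-12872 - \frac{16326}{733}\right) \left(\left(-216\right) 81 + 45407\right) = - \frac{9451502 \left(-17496 + 45407\right)}{733} = \left(- \frac{9451502}{733}\right) 27911 = - \frac{263800872322}{733}$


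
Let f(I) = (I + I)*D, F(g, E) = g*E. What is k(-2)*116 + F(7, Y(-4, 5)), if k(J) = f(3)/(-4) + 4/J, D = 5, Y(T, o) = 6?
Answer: -1060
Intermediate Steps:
F(g, E) = E*g
f(I) = 10*I (f(I) = (I + I)*5 = (2*I)*5 = 10*I)
k(J) = -15/2 + 4/J (k(J) = (10*3)/(-4) + 4/J = 30*(-¼) + 4/J = -15/2 + 4/J)
k(-2)*116 + F(7, Y(-4, 5)) = (-15/2 + 4/(-2))*116 + 6*7 = (-15/2 + 4*(-½))*116 + 42 = (-15/2 - 2)*116 + 42 = -19/2*116 + 42 = -1102 + 42 = -1060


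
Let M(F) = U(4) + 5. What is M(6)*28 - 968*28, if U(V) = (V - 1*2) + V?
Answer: -26796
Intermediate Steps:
U(V) = -2 + 2*V (U(V) = (V - 2) + V = (-2 + V) + V = -2 + 2*V)
M(F) = 11 (M(F) = (-2 + 2*4) + 5 = (-2 + 8) + 5 = 6 + 5 = 11)
M(6)*28 - 968*28 = 11*28 - 968*28 = 308 - 27104 = -26796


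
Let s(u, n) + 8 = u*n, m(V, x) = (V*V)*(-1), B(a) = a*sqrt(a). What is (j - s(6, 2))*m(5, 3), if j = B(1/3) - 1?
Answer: 125 - 25*sqrt(3)/9 ≈ 120.19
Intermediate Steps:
B(a) = a**(3/2)
m(V, x) = -V**2 (m(V, x) = V**2*(-1) = -V**2)
s(u, n) = -8 + n*u (s(u, n) = -8 + u*n = -8 + n*u)
j = -1 + sqrt(3)/9 (j = (1/3)**(3/2) - 1 = sqrt(3)/9 - 1 = -1 + sqrt(3)/9 ≈ -0.80755)
(j - s(6, 2))*m(5, 3) = ((-1 + sqrt(3)/9) - (-8 + 2*6))*(-1*5**2) = ((-1 + sqrt(3)/9) - (-8 + 12))*(-1*25) = ((-1 + sqrt(3)/9) - 1*4)*(-25) = ((-1 + sqrt(3)/9) - 4)*(-25) = (-5 + sqrt(3)/9)*(-25) = 125 - 25*sqrt(3)/9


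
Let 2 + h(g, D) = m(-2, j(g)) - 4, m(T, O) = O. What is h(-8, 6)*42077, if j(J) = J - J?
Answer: -252462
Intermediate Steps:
j(J) = 0
h(g, D) = -6 (h(g, D) = -2 + (0 - 4) = -2 - 4 = -6)
h(-8, 6)*42077 = -6*42077 = -252462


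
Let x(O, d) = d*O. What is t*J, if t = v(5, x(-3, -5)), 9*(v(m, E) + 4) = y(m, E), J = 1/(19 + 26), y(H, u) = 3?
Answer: -11/135 ≈ -0.081481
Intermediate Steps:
x(O, d) = O*d
J = 1/45 ≈ 0.022222
v(m, E) = -11/3 (v(m, E) = -4 + (1/9)*3 = -4 + 1/3 = -11/3)
t = -11/3 ≈ -3.6667
t*J = -11/3*1/45 = -11/135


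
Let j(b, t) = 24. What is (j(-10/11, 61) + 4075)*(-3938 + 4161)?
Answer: 914077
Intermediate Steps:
(j(-10/11, 61) + 4075)*(-3938 + 4161) = (24 + 4075)*(-3938 + 4161) = 4099*223 = 914077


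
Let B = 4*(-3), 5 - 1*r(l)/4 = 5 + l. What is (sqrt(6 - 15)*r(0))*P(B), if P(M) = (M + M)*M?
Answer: 0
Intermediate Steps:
r(l) = -4*l (r(l) = 20 - 4*(5 + l) = 20 + (-20 - 4*l) = -4*l)
B = -12
P(M) = 2*M**2 (P(M) = (2*M)*M = 2*M**2)
(sqrt(6 - 15)*r(0))*P(B) = (sqrt(6 - 15)*(-4*0))*(2*(-12)**2) = (sqrt(-9)*0)*(2*144) = ((3*I)*0)*288 = 0*288 = 0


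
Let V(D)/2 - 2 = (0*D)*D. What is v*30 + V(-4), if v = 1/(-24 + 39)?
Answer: 6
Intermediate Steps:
V(D) = 4 (V(D) = 4 + 2*((0*D)*D) = 4 + 2*(0*D) = 4 + 2*0 = 4 + 0 = 4)
v = 1/15 ≈ 0.066667
v*30 + V(-4) = (1/15)*30 + 4 = 2 + 4 = 6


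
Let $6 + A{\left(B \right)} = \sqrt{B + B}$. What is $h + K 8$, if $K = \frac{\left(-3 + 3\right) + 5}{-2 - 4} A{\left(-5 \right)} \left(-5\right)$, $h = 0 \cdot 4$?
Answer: $-200 + \frac{100 i \sqrt{10}}{3} \approx -200.0 + 105.41 i$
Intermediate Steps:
$h = 0$
$A{\left(B \right)} = -6 + \sqrt{2} \sqrt{B}$ ($A{\left(B \right)} = -6 + \sqrt{B + B} = -6 + \sqrt{2 B} = -6 + \sqrt{2} \sqrt{B}$)
$K = -25 + \frac{25 i \sqrt{10}}{6}$ ($K = \frac{\left(-3 + 3\right) + 5}{-2 - 4} \left(-6 + \sqrt{2} \sqrt{-5}\right) \left(-5\right) = \frac{0 + 5}{-6} \left(-6 + \sqrt{2} i \sqrt{5}\right) \left(-5\right) = 5 \left(- \frac{1}{6}\right) \left(-6 + i \sqrt{10}\right) \left(-5\right) = - \frac{5 \left(-6 + i \sqrt{10}\right)}{6} \left(-5\right) = \left(5 - \frac{5 i \sqrt{10}}{6}\right) \left(-5\right) = -25 + \frac{25 i \sqrt{10}}{6} \approx -25.0 + 13.176 i$)
$h + K 8 = 0 + \left(-25 + \frac{25 i \sqrt{10}}{6}\right) 8 = 0 - \left(200 - \frac{100 i \sqrt{10}}{3}\right) = -200 + \frac{100 i \sqrt{10}}{3}$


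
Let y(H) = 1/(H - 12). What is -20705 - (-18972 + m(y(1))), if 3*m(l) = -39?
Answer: -1720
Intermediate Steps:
y(H) = 1/(-12 + H)
m(l) = -13 (m(l) = (⅓)*(-39) = -13)
-20705 - (-18972 + m(y(1))) = -20705 - (-18972 - 13) = -20705 - 1*(-18985) = -20705 + 18985 = -1720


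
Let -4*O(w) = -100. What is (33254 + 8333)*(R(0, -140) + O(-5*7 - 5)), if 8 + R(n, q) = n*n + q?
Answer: -5115201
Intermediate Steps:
R(n, q) = -8 + q + n² (R(n, q) = -8 + (n*n + q) = -8 + (n² + q) = -8 + (q + n²) = -8 + q + n²)
O(w) = 25 (O(w) = -¼*(-100) = 25)
(33254 + 8333)*(R(0, -140) + O(-5*7 - 5)) = (33254 + 8333)*((-8 - 140 + 0²) + 25) = 41587*((-8 - 140 + 0) + 25) = 41587*(-148 + 25) = 41587*(-123) = -5115201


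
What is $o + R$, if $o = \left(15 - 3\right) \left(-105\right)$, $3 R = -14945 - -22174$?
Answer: $\frac{3449}{3} \approx 1149.7$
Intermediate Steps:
$R = \frac{7229}{3}$ ($R = \frac{-14945 - -22174}{3} = \frac{-14945 + 22174}{3} = \frac{1}{3} \cdot 7229 = \frac{7229}{3} \approx 2409.7$)
$o = -1260$ ($o = 12 \left(-105\right) = -1260$)
$o + R = -1260 + \frac{7229}{3} = \frac{3449}{3}$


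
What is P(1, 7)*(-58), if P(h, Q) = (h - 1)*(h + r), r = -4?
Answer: 0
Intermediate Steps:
P(h, Q) = (-1 + h)*(-4 + h) (P(h, Q) = (h - 1)*(h - 4) = (-1 + h)*(-4 + h))
P(1, 7)*(-58) = (4 + 1² - 5*1)*(-58) = (4 + 1 - 5)*(-58) = 0*(-58) = 0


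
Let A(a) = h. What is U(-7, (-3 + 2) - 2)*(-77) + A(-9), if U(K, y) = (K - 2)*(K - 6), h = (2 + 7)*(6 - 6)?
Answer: -9009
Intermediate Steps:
h = 0 (h = 9*0 = 0)
A(a) = 0
U(K, y) = (-6 + K)*(-2 + K) (U(K, y) = (-2 + K)*(-6 + K) = (-6 + K)*(-2 + K))
U(-7, (-3 + 2) - 2)*(-77) + A(-9) = (12 + (-7)² - 8*(-7))*(-77) + 0 = (12 + 49 + 56)*(-77) + 0 = 117*(-77) + 0 = -9009 + 0 = -9009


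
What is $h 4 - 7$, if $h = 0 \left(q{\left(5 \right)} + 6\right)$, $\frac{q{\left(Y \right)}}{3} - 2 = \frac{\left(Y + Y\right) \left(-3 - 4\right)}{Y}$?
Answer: $-7$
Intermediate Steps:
$q{\left(Y \right)} = -36$ ($q{\left(Y \right)} = 6 + 3 \frac{\left(Y + Y\right) \left(-3 - 4\right)}{Y} = 6 + 3 \frac{2 Y \left(-7\right)}{Y} = 6 + 3 \frac{\left(-14\right) Y}{Y} = 6 + 3 \left(-14\right) = 6 - 42 = -36$)
$h = 0$ ($h = 0 \left(-36 + 6\right) = 0 \left(-30\right) = 0$)
$h 4 - 7 = 0 \cdot 4 - 7 = 0 - 7 = -7$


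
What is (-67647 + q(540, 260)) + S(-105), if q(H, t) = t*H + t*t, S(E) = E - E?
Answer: 140353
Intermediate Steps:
S(E) = 0
q(H, t) = t² + H*t (q(H, t) = H*t + t² = t² + H*t)
(-67647 + q(540, 260)) + S(-105) = (-67647 + 260*(540 + 260)) + 0 = (-67647 + 260*800) + 0 = (-67647 + 208000) + 0 = 140353 + 0 = 140353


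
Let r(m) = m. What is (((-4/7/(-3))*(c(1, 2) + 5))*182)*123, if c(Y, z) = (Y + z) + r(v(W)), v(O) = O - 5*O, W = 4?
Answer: -34112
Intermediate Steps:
v(O) = -4*O
c(Y, z) = -16 + Y + z (c(Y, z) = (Y + z) - 4*4 = (Y + z) - 16 = -16 + Y + z)
(((-4/7/(-3))*(c(1, 2) + 5))*182)*123 = (((-4/7/(-3))*((-16 + 1 + 2) + 5))*182)*123 = (((-4*⅐*(-⅓))*(-13 + 5))*182)*123 = ((-4/7*(-⅓)*(-8))*182)*123 = (((4/21)*(-8))*182)*123 = -32/21*182*123 = -832/3*123 = -34112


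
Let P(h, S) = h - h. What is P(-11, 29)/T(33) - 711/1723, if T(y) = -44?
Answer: -711/1723 ≈ -0.41265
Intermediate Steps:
P(h, S) = 0
P(-11, 29)/T(33) - 711/1723 = 0/(-44) - 711/1723 = 0*(-1/44) - 711*1/1723 = 0 - 711/1723 = -711/1723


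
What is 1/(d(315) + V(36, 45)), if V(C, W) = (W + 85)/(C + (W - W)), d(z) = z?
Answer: 18/5735 ≈ 0.0031386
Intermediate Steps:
V(C, W) = (85 + W)/C (V(C, W) = (85 + W)/(C + 0) = (85 + W)/C)
1/(d(315) + V(36, 45)) = 1/(315 + (85 + 45)/36) = 1/(315 + (1/36)*130) = 1/(315 + 65/18) = 1/(5735/18) = 18/5735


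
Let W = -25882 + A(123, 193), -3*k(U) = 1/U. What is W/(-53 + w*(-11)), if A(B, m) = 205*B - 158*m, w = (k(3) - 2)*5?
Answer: -280449/568 ≈ -493.75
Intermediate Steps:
k(U) = -1/(3*U)
w = -95/9 (w = (-⅓/3 - 2)*5 = (-⅓*⅓ - 2)*5 = (-⅑ - 2)*5 = -19/9*5 = -95/9 ≈ -10.556)
A(B, m) = -158*m + 205*B
W = -31161 (W = -25882 + (-158*193 + 205*123) = -25882 + (-30494 + 25215) = -25882 - 5279 = -31161)
W/(-53 + w*(-11)) = -31161/(-53 - 95/9*(-11)) = -31161/(-53 + 1045/9) = -31161/568/9 = -31161*9/568 = -280449/568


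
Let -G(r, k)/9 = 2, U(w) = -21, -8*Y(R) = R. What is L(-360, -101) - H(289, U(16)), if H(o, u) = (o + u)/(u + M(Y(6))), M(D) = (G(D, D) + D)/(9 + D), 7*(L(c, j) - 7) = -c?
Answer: 31335/448 ≈ 69.944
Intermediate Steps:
L(c, j) = 7 - c/7 (L(c, j) = 7 + (-c)/7 = 7 - c/7)
Y(R) = -R/8
G(r, k) = -18 (G(r, k) = -9*2 = -18)
M(D) = (-18 + D)/(9 + D)
H(o, u) = (o + u)/(-25/11 + u) (H(o, u) = (o + u)/(u + (-18 - ⅛*6)/(9 - ⅛*6)) = (o + u)/(u + (-18 - ¾)/(9 - ¾)) = (o + u)/(u - 75/4/(33/4)) = (o + u)/(u + (4/33)*(-75/4)) = (o + u)/(u - 25/11) = (o + u)/(-25/11 + u))
L(-360, -101) - H(289, U(16)) = (7 - ⅐*(-360)) - 11*(289 - 21)/(-25 + 11*(-21)) = (7 + 360/7) - 11*268/(-25 - 231) = 409/7 - 11*268/(-256) = 409/7 - 11*(-1)*268/256 = 409/7 - 1*(-737/64) = 409/7 + 737/64 = 31335/448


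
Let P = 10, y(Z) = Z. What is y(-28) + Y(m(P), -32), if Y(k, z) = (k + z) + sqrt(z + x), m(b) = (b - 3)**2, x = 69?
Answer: -11 + sqrt(37) ≈ -4.9172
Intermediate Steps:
m(b) = (-3 + b)**2
Y(k, z) = k + z + sqrt(69 + z) (Y(k, z) = (k + z) + sqrt(z + 69) = (k + z) + sqrt(69 + z) = k + z + sqrt(69 + z))
y(-28) + Y(m(P), -32) = -28 + ((-3 + 10)**2 - 32 + sqrt(69 - 32)) = -28 + (7**2 - 32 + sqrt(37)) = -28 + (49 - 32 + sqrt(37)) = -28 + (17 + sqrt(37)) = -11 + sqrt(37)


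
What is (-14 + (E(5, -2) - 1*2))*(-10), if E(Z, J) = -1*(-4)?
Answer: 120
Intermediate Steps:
E(Z, J) = 4
(-14 + (E(5, -2) - 1*2))*(-10) = (-14 + (4 - 1*2))*(-10) = (-14 + (4 - 2))*(-10) = (-14 + 2)*(-10) = -12*(-10) = 120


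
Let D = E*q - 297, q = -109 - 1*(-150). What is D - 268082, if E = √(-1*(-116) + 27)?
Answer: -268379 + 41*√143 ≈ -2.6789e+5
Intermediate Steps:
q = 41 (q = -109 + 150 = 41)
E = √143 (E = √(116 + 27) = √143 ≈ 11.958)
D = -297 + 41*√143 (D = √143*41 - 297 = 41*√143 - 297 = -297 + 41*√143 ≈ 193.29)
D - 268082 = (-297 + 41*√143) - 268082 = -268379 + 41*√143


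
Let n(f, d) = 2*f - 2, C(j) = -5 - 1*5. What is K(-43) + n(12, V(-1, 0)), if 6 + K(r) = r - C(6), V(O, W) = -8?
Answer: -17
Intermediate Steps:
C(j) = -10 (C(j) = -5 - 5 = -10)
n(f, d) = -2 + 2*f
K(r) = 4 + r (K(r) = -6 + (r - 1*(-10)) = -6 + (r + 10) = -6 + (10 + r) = 4 + r)
K(-43) + n(12, V(-1, 0)) = (4 - 43) + (-2 + 2*12) = -39 + (-2 + 24) = -39 + 22 = -17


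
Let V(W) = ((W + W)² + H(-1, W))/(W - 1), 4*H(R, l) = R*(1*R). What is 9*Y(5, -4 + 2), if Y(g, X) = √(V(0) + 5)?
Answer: 9*√19/2 ≈ 19.615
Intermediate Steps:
H(R, l) = R²/4 (H(R, l) = (R*(1*R))/4 = (R*R)/4 = R²/4)
V(W) = (¼ + 4*W²)/(-1 + W) (V(W) = ((W + W)² + (¼)*(-1)²)/(W - 1) = ((2*W)² + (¼)*1)/(-1 + W) = (4*W² + ¼)/(-1 + W) = (¼ + 4*W²)/(-1 + W))
Y(g, X) = √19/2 (Y(g, X) = √((1 + 16*0²)/(4*(-1 + 0)) + 5) = √((¼)*(1 + 16*0)/(-1) + 5) = √((¼)*(-1)*(1 + 0) + 5) = √((¼)*(-1)*1 + 5) = √(-¼ + 5) = √(19/4) = √19/2)
9*Y(5, -4 + 2) = 9*(√19/2) = 9*√19/2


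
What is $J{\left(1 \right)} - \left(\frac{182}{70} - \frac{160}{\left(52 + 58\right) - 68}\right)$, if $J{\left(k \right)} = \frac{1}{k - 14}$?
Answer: $\frac{1546}{1365} \approx 1.1326$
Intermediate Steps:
$J{\left(k \right)} = \frac{1}{-14 + k}$
$J{\left(1 \right)} - \left(\frac{182}{70} - \frac{160}{\left(52 + 58\right) - 68}\right) = \frac{1}{-14 + 1} - \left(\frac{182}{70} - \frac{160}{\left(52 + 58\right) - 68}\right) = \frac{1}{-13} - \left(182 \cdot \frac{1}{70} - \frac{160}{110 - 68}\right) = - \frac{1}{13} - \left(\frac{13}{5} - \frac{160}{42}\right) = - \frac{1}{13} - \left(\frac{13}{5} - \frac{80}{21}\right) = - \frac{1}{13} - - \frac{127}{105} = - \frac{1}{13} + \frac{127}{105} = \frac{1546}{1365}$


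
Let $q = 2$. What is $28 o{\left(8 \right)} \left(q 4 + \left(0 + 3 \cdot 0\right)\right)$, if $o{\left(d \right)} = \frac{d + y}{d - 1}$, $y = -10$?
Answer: $-64$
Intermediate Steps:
$o{\left(d \right)} = \frac{-10 + d}{-1 + d}$ ($o{\left(d \right)} = \frac{d - 10}{d - 1} = \frac{-10 + d}{-1 + d}$)
$28 o{\left(8 \right)} \left(q 4 + \left(0 + 3 \cdot 0\right)\right) = 28 \frac{-10 + 8}{-1 + 8} \left(2 \cdot 4 + \left(0 + 3 \cdot 0\right)\right) = 28 \cdot \frac{1}{7} \left(-2\right) \left(8 + \left(0 + 0\right)\right) = 28 \cdot \frac{1}{7} \left(-2\right) \left(8 + 0\right) = 28 \left(- \frac{2}{7}\right) 8 = \left(-8\right) 8 = -64$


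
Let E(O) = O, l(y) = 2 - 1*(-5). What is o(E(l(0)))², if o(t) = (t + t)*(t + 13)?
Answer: 78400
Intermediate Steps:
l(y) = 7 (l(y) = 2 + 5 = 7)
o(t) = 2*t*(13 + t) (o(t) = (2*t)*(13 + t) = 2*t*(13 + t))
o(E(l(0)))² = (2*7*(13 + 7))² = (2*7*20)² = 280² = 78400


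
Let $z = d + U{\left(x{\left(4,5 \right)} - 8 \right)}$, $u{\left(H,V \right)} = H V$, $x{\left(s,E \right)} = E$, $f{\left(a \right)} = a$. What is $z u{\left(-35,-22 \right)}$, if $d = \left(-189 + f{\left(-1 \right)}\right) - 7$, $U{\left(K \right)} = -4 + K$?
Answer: $-157080$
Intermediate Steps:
$d = -197$ ($d = \left(-189 - 1\right) - 7 = -190 - 7 = -197$)
$z = -204$ ($z = -197 + \left(-4 + \left(5 - 8\right)\right) = -197 - 7 = -204$)
$z u{\left(-35,-22 \right)} = - 204 \left(\left(-35\right) \left(-22\right)\right) = \left(-204\right) 770 = -157080$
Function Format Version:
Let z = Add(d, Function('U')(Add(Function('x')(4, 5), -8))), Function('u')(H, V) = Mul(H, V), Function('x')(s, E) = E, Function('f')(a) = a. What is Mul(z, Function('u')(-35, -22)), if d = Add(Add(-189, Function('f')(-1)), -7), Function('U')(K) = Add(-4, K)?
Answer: -157080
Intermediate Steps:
d = -197 (d = Add(Add(-189, -1), -7) = Add(-190, -7) = -197)
z = -204 (z = Add(-197, Add(-4, Add(5, -8))) = Add(-197, Add(-4, -3)) = Add(-197, -7) = -204)
Mul(z, Function('u')(-35, -22)) = Mul(-204, Mul(-35, -22)) = Mul(-204, 770) = -157080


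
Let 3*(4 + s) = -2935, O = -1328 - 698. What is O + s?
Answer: -9025/3 ≈ -3008.3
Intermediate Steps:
O = -2026
s = -2947/3 (s = -4 + (⅓)*(-2935) = -4 - 2935/3 = -2947/3 ≈ -982.33)
O + s = -2026 - 2947/3 = -9025/3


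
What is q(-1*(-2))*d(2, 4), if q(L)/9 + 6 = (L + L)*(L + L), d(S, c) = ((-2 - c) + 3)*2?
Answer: -540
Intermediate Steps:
d(S, c) = 2 - 2*c (d(S, c) = (1 - c)*2 = 2 - 2*c)
q(L) = -54 + 36*L² (q(L) = -54 + 9*((L + L)*(L + L)) = -54 + 9*((2*L)*(2*L)) = -54 + 9*(4*L²) = -54 + 36*L²)
q(-1*(-2))*d(2, 4) = (-54 + 36*(-1*(-2))²)*(2 - 2*4) = (-54 + 36*2²)*(2 - 8) = (-54 + 36*4)*(-6) = (-54 + 144)*(-6) = 90*(-6) = -540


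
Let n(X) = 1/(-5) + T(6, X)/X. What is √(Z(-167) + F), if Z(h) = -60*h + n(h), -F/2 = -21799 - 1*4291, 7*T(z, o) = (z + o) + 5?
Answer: √2125000081295/5845 ≈ 249.40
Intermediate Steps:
T(z, o) = 5/7 + o/7 + z/7 (T(z, o) = ((z + o) + 5)/7 = ((o + z) + 5)/7 = (5 + o + z)/7 = 5/7 + o/7 + z/7)
n(X) = -⅕ + (11/7 + X/7)/X (n(X) = 1/(-5) + (5/7 + X/7 + (⅐)*6)/X = 1*(-⅕) + (5/7 + X/7 + 6/7)/X = -⅕ + (11/7 + X/7)/X)
F = 52180 (F = -2*(-21799 - 1*4291) = -2*(-21799 - 4291) = -2*(-26090) = 52180)
Z(h) = -60*h + (55 - 2*h)/(35*h)
√(Z(-167) + F) = √((-2/35 - 60*(-167) + (11/7)/(-167)) + 52180) = √((-2/35 + 10020 + (11/7)*(-1/167)) + 52180) = √((-2/35 + 10020 - 11/1169) + 52180) = √(58566511/5845 + 52180) = √(363558611/5845) = √2125000081295/5845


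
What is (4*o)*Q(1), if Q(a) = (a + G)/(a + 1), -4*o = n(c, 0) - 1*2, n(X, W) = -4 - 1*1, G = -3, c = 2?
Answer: -7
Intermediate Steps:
n(X, W) = -5 (n(X, W) = -4 - 1 = -5)
o = 7/4 (o = -(-5 - 1*2)/4 = -(-5 - 2)/4 = -¼*(-7) = 7/4 ≈ 1.7500)
Q(a) = (-3 + a)/(1 + a) (Q(a) = (a - 3)/(a + 1) = (-3 + a)/(1 + a))
(4*o)*Q(1) = (4*(7/4))*((-3 + 1)/(1 + 1)) = 7*(-2/2) = 7*((½)*(-2)) = 7*(-1) = -7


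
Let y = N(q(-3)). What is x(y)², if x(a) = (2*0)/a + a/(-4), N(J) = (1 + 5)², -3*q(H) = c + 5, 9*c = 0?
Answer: 81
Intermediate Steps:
c = 0 (c = (⅑)*0 = 0)
q(H) = -5/3 (q(H) = -(0 + 5)/3 = -⅓*5 = -5/3)
N(J) = 36 (N(J) = 6² = 36)
y = 36
x(a) = -a/4 (x(a) = 0/a + a*(-¼) = 0 - a/4 = -a/4)
x(y)² = (-¼*36)² = (-9)² = 81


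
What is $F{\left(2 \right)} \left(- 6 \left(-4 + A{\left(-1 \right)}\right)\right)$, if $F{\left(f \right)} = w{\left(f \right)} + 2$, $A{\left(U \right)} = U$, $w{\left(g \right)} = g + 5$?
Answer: $270$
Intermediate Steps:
$w{\left(g \right)} = 5 + g$
$F{\left(f \right)} = 7 + f$ ($F{\left(f \right)} = \left(5 + f\right) + 2 = 7 + f$)
$F{\left(2 \right)} \left(- 6 \left(-4 + A{\left(-1 \right)}\right)\right) = \left(7 + 2\right) \left(- 6 \left(-4 - 1\right)\right) = 9 \left(\left(-6\right) \left(-5\right)\right) = 9 \cdot 30 = 270$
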